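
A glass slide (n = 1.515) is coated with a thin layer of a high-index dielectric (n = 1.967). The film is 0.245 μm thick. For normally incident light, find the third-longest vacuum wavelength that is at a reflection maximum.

386 nm

Ray reflecting at the top interface goes from n = 1.0 toward n = 1.967: a half-wave phase shift.
Ray reflecting at the bottom interface goes from n = 1.967 toward n = 1.515: no phase shift.
The two reflections differ by half a wavelength.
For bright reflection here: 2 n t = (m + ½) λ.
λ = 2 n t / (m + ½). The third-longest wavelength is m = 2: λ = 2 × 1.967 × 245 / 2.50 = 386 nm.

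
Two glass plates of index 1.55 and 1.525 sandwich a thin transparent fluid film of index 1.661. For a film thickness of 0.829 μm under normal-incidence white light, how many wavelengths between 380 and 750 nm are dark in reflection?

Top surface (1.55 → 1.661): reflection off a higher-index medium gives a half-wave phase shift.
Bottom surface (1.661 → 1.525): reflection off a lower-index medium gives no phase shift.
Net: one phase inversion between the two reflected rays.
For minimum reflection here: 2 n t = m λ.
λ = 2 n t / m = 2754 / m nm.
m=3: 918 nm (IR); m=4: 688 nm (visible); m=5: 551 nm (visible); m=6: 459 nm (visible); m=7: 393 nm (visible); m=8: 344 nm (UV).

4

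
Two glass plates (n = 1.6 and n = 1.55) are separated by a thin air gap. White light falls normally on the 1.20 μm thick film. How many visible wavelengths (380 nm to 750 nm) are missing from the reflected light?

At the upper boundary (n = 1.6 to n = 1.0) the reflected ray undergoes no phase shift.
Bottom surface (1.0 → 1.55): reflection off a higher-index medium gives a half-wave phase shift.
Net: one phase inversion between the two reflected rays.
For weak reflection here: 2 n t = m λ.
λ = 2 n t / m = 2400 / m nm.
m=3: 800 nm (IR); m=4: 600 nm (visible); m=5: 480 nm (visible); m=6: 400 nm (visible); m=7: 343 nm (UV).

3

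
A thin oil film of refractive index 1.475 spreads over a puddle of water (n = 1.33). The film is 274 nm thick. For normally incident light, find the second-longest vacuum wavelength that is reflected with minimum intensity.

Ray reflecting at the top interface goes from n = 1.0 toward n = 1.475: a half-wave phase shift.
At the lower boundary (n = 1.475 to n = 1.33) the reflected ray undergoes no phase shift.
Net: one phase inversion between the two reflected rays.
With one net inversion, destructive interference in reflection requires 2 n t = m λ.
λ = 2 n t / m. The second-longest wavelength is m = 2: λ = 2 × 1.475 × 274 / 2.00 = 404 nm.

404 nm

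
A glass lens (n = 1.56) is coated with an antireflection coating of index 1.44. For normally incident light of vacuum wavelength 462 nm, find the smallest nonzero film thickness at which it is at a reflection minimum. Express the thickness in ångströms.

802 Å

Ray reflecting at the top interface goes from n = 1.0 toward n = 1.44: a half-wave phase shift.
Bottom surface (1.44 → 1.56): reflection off a higher-index medium gives a half-wave phase shift.
The two reflections carry the same phase change, so no net offset.
With no net inversion, destructive interference in reflection requires 2 n t = (m + ½) λ.
Minimum at m = 0: t = λ / (4 n) = 462 / (4 × 1.44) = 80.2 nm.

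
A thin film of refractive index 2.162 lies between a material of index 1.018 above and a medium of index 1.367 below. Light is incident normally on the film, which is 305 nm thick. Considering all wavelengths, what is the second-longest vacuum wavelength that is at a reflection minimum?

659 nm

Top surface (1.018 → 2.162): reflection off a higher-index medium gives a half-wave phase shift.
Bottom surface (2.162 → 1.367): reflection off a lower-index medium gives no phase shift.
Net: one phase inversion between the two reflected rays.
With one net inversion, destructive interference in reflection requires 2 n t = m λ.
λ = 2 n t / m. The second-longest wavelength is m = 2: λ = 2 × 2.162 × 305 / 2.00 = 659 nm.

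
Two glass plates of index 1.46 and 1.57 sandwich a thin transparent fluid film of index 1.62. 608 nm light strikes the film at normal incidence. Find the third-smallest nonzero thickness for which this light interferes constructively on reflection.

At the upper boundary (n = 1.46 to n = 1.62) the reflected ray undergoes a half-wave phase shift.
Bottom surface (1.62 → 1.57): reflection off a lower-index medium gives no phase shift.
Exactly one π shift → a net half-wave offset.
With one net inversion, constructive interference in reflection requires 2 n t = (m + ½) λ.
The third-smallest nonzero thickness corresponds to m = 2: t = (m + ½) λ / (2 n) = 2.50 × 608 / (2 × 1.62) = 469 nm.

469 nm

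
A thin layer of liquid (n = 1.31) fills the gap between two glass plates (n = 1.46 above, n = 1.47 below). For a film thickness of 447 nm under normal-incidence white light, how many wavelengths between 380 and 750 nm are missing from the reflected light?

At the upper boundary (n = 1.46 to n = 1.31) the reflected ray undergoes no phase shift.
Ray reflecting at the bottom interface goes from n = 1.31 toward n = 1.47: a half-wave phase shift.
Net: one phase inversion between the two reflected rays.
For dark reflection here: 2 n t = m λ.
λ = 2 n t / m = 1171 / m nm.
m=1: 1171 nm (IR); m=2: 586 nm (visible); m=3: 390 nm (visible); m=4: 293 nm (UV).

2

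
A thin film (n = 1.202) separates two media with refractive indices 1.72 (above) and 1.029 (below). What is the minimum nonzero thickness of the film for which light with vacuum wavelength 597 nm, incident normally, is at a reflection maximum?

Top surface (1.72 → 1.202): reflection off a lower-index medium gives no phase shift.
Ray reflecting at the bottom interface goes from n = 1.202 toward n = 1.029: no phase shift.
Zero or two π shifts → no net half-wave offset.
For bright reflection here: 2 n t = m λ.
Minimum nonzero at m = 1: t = λ / (2 n) = 597 / (2 × 1.202) = 248 nm.

248 nm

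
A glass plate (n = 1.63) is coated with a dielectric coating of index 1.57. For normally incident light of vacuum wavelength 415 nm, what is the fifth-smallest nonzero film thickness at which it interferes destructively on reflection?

At the upper boundary (n = 1.0 to n = 1.57) the reflected ray undergoes a half-wave phase shift.
Ray reflecting at the bottom interface goes from n = 1.57 toward n = 1.63: a half-wave phase shift.
The two reflections carry the same phase change, so no net offset.
So the condition for destructive reflection is 2 n t = (m + ½) λ.
The fifth-smallest nonzero thickness corresponds to m = 4: t = (m + ½) λ / (2 n) = 4.50 × 415 / (2 × 1.57) = 595 nm.

595 nm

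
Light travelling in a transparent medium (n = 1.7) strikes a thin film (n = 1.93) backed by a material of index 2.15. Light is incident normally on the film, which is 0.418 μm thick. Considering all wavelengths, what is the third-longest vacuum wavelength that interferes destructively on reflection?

645 nm

Top surface (1.7 → 1.93): reflection off a higher-index medium gives a half-wave phase shift.
At the lower boundary (n = 1.93 to n = 2.15) the reflected ray undergoes a half-wave phase shift.
Net: no relative phase inversion (both shifts match).
So the condition for destructive reflection is 2 n t = (m + ½) λ.
λ = 2 n t / (m + ½). The third-longest wavelength is m = 2: λ = 2 × 1.93 × 418 / 2.50 = 645 nm.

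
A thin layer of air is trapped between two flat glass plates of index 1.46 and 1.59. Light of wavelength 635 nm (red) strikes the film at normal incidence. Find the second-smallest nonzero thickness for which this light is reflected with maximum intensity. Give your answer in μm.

0.476 μm

At the upper boundary (n = 1.46 to n = 1.0) the reflected ray undergoes no phase shift.
Bottom surface (1.0 → 1.59): reflection off a higher-index medium gives a half-wave phase shift.
The two reflections differ by half a wavelength.
So the condition for constructive reflection is 2 n t = (m + ½) λ.
The second-smallest nonzero thickness corresponds to m = 1: t = (m + ½) λ / (2 n) = 1.50 × 635 / (2 × 1.0) = 476 nm.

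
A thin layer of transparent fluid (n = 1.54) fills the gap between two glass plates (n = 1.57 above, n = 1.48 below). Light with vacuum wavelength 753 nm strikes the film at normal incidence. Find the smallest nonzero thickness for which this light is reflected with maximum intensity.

244 nm

Top surface (1.57 → 1.54): reflection off a lower-index medium gives no phase shift.
Bottom surface (1.54 → 1.48): reflection off a lower-index medium gives no phase shift.
Zero or two π shifts → no net half-wave offset.
For maximum reflection here: 2 n t = m λ.
The smallest nonzero thickness corresponds to m = 1: t = m λ / (2 n) = 1.00 × 753 / (2 × 1.54) = 244 nm.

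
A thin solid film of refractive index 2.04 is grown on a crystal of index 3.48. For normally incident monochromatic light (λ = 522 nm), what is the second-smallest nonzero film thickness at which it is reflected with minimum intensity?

Top surface (1.0 → 2.04): reflection off a higher-index medium gives a half-wave phase shift.
Bottom surface (2.04 → 3.48): reflection off a higher-index medium gives a half-wave phase shift.
The two reflections carry the same phase change, so no net offset.
So the condition for destructive reflection is 2 n t = (m + ½) λ.
The second-smallest nonzero thickness corresponds to m = 1: t = (m + ½) λ / (2 n) = 1.50 × 522 / (2 × 2.04) = 192 nm.

192 nm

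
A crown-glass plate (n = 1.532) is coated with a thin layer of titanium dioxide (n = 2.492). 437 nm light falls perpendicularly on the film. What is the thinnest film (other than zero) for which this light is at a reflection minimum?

Top surface (1.0 → 2.492): reflection off a higher-index medium gives a half-wave phase shift.
Bottom surface (2.492 → 1.532): reflection off a lower-index medium gives no phase shift.
The two reflections differ by half a wavelength.
For minimum reflection here: 2 n t = m λ.
Minimum nonzero at m = 1: t = λ / (2 n) = 437 / (2 × 2.492) = 87.7 nm.

87.7 nm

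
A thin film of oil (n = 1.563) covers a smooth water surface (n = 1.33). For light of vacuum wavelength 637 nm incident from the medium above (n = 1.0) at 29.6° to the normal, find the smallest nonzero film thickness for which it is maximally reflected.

Ray reflecting at the top interface goes from n = 1.0 toward n = 1.563: a half-wave phase shift.
Bottom surface (1.563 → 1.33): reflection off a lower-index medium gives no phase shift.
The two reflections differ by half a wavelength.
For maximum reflection here: 2 n t cos θ_r = (m + ½) λ.
Snell's law: 1.0 sin 29.6° = 1.563 sin θ_r → sin θ_r = 0.316, cos θ_r = 0.949.
Minimum at m = 0: t = λ / (4 n cos θ_r) = 637 / (4 × 1.563 × 0.949) = 107 nm.

107 nm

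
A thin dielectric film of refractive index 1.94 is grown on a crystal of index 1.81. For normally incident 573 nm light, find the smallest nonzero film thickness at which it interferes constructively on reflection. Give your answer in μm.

Top surface (1.0 → 1.94): reflection off a higher-index medium gives a half-wave phase shift.
Ray reflecting at the bottom interface goes from n = 1.94 toward n = 1.81: no phase shift.
Net: one phase inversion between the two reflected rays.
For bright reflection here: 2 n t = (m + ½) λ.
Minimum at m = 0: t = λ / (4 n) = 573 / (4 × 1.94) = 73.8 nm.

0.0738 μm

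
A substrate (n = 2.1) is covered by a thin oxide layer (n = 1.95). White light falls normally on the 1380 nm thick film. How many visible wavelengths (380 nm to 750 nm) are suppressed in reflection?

7

Top surface (1.0 → 1.95): reflection off a higher-index medium gives a half-wave phase shift.
Ray reflecting at the bottom interface goes from n = 1.95 toward n = 2.1: a half-wave phase shift.
Zero or two π shifts → no net half-wave offset.
For minimum reflection here: 2 n t = (m + ½) λ.
λ = 2 n t / (m + ½) = 5382 / (m + ½) nm.
m=6: 828 nm (IR); m=7: 718 nm (visible); m=8: 633 nm (visible); m=9: 567 nm (visible); m=10: 513 nm (visible); m=11: 468 nm (visible); m=12: 431 nm (visible); m=13: 399 nm (visible); m=14: 371 nm (UV).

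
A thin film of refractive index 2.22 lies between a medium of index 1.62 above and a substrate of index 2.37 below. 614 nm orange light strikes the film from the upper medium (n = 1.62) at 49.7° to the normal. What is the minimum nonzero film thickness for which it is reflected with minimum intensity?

Ray reflecting at the top interface goes from n = 1.62 toward n = 2.22: a half-wave phase shift.
At the lower boundary (n = 2.22 to n = 2.37) the reflected ray undergoes a half-wave phase shift.
Zero or two π shifts → no net half-wave offset.
For minimum reflection here: 2 n t cos θ_r = (m + ½) λ.
Snell's law: 1.62 sin 49.7° = 2.22 sin θ_r → sin θ_r = 0.557, cos θ_r = 0.831.
Minimum at m = 0: t = λ / (4 n cos θ_r) = 614 / (4 × 2.22 × 0.831) = 83.2 nm.

83.2 nm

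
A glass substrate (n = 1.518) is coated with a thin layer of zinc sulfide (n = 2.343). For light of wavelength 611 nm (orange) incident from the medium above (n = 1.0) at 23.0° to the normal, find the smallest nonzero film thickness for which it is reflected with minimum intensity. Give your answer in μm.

Ray reflecting at the top interface goes from n = 1.0 toward n = 2.343: a half-wave phase shift.
Ray reflecting at the bottom interface goes from n = 2.343 toward n = 1.518: no phase shift.
The two reflections differ by half a wavelength.
So the condition for destructive reflection is 2 n t cos θ_r = m λ.
Snell's law: 1.0 sin 23.0° = 2.343 sin θ_r → sin θ_r = 0.167, cos θ_r = 0.986.
Minimum nonzero at m = 1: t = λ / (2 n cos θ_r) = 611 / (2 × 2.343 × 0.986) = 132 nm.

0.132 μm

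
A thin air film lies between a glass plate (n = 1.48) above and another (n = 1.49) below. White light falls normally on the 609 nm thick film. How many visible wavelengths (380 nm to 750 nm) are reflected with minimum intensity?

2

Ray reflecting at the top interface goes from n = 1.48 toward n = 1.0: no phase shift.
Ray reflecting at the bottom interface goes from n = 1.0 toward n = 1.49: a half-wave phase shift.
Net: one phase inversion between the two reflected rays.
With one net inversion, destructive interference in reflection requires 2 n t = m λ.
λ = 2 n t / m = 1218 / m nm.
m=1: 1218 nm (IR); m=2: 609 nm (visible); m=3: 406 nm (visible); m=4: 305 nm (UV).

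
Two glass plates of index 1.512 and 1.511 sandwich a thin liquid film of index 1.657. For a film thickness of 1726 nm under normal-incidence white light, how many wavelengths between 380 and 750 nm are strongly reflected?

Top surface (1.512 → 1.657): reflection off a higher-index medium gives a half-wave phase shift.
At the lower boundary (n = 1.657 to n = 1.511) the reflected ray undergoes no phase shift.
Net: one phase inversion between the two reflected rays.
With one net inversion, constructive interference in reflection requires 2 n t = (m + ½) λ.
λ = 2 n t / (m + ½) = 5720 / (m + ½) nm.
m=7: 763 nm (IR); m=8: 673 nm (visible); m=9: 602 nm (visible); m=10: 545 nm (visible); m=11: 497 nm (visible); m=12: 458 nm (visible); m=13: 424 nm (visible); m=14: 394 nm (visible); m=15: 369 nm (UV).

7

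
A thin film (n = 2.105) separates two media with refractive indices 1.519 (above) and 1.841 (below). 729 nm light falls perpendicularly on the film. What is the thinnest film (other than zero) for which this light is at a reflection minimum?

Ray reflecting at the top interface goes from n = 1.519 toward n = 2.105: a half-wave phase shift.
At the lower boundary (n = 2.105 to n = 1.841) the reflected ray undergoes no phase shift.
Net: one phase inversion between the two reflected rays.
For dark reflection here: 2 n t = m λ.
Minimum nonzero at m = 1: t = λ / (2 n) = 729 / (2 × 2.105) = 173 nm.

173 nm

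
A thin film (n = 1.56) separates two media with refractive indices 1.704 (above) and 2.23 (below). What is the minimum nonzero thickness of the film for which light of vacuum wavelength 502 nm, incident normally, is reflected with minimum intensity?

161 nm

At the upper boundary (n = 1.704 to n = 1.56) the reflected ray undergoes no phase shift.
Bottom surface (1.56 → 2.23): reflection off a higher-index medium gives a half-wave phase shift.
Net: one phase inversion between the two reflected rays.
So the condition for destructive reflection is 2 n t = m λ.
Minimum nonzero at m = 1: t = λ / (2 n) = 502 / (2 × 1.56) = 161 nm.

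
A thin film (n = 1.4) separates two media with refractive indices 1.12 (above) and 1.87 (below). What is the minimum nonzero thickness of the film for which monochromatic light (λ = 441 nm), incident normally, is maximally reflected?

158 nm

Ray reflecting at the top interface goes from n = 1.12 toward n = 1.4: a half-wave phase shift.
At the lower boundary (n = 1.4 to n = 1.87) the reflected ray undergoes a half-wave phase shift.
The two reflections carry the same phase change, so no net offset.
So the condition for constructive reflection is 2 n t = m λ.
Minimum nonzero at m = 1: t = λ / (2 n) = 441 / (2 × 1.4) = 158 nm.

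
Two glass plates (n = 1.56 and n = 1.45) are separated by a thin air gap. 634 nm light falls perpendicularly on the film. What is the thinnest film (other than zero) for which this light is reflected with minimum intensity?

Top surface (1.56 → 1.0): reflection off a lower-index medium gives no phase shift.
At the lower boundary (n = 1.0 to n = 1.45) the reflected ray undergoes a half-wave phase shift.
Net: one phase inversion between the two reflected rays.
So the condition for destructive reflection is 2 n t = m λ.
Minimum nonzero at m = 1: t = λ / (2 n) = 634 / (2 × 1.0) = 317 nm.

317 nm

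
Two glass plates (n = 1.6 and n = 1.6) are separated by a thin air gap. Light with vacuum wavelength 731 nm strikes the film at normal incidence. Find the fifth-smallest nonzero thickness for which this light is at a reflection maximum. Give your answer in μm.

1.64 μm

Top surface (1.6 → 1.0): reflection off a lower-index medium gives no phase shift.
At the lower boundary (n = 1.0 to n = 1.6) the reflected ray undergoes a half-wave phase shift.
Net: one phase inversion between the two reflected rays.
So the condition for constructive reflection is 2 n t = (m + ½) λ.
The fifth-smallest nonzero thickness corresponds to m = 4: t = (m + ½) λ / (2 n) = 4.50 × 731 / (2 × 1.0) = 1645 nm.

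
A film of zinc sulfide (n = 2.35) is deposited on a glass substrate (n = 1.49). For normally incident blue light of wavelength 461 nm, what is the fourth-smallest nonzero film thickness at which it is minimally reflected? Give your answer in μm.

Ray reflecting at the top interface goes from n = 1.0 toward n = 2.35: a half-wave phase shift.
Bottom surface (2.35 → 1.49): reflection off a lower-index medium gives no phase shift.
Net: one phase inversion between the two reflected rays.
So the condition for destructive reflection is 2 n t = m λ.
The fourth-smallest nonzero thickness corresponds to m = 4: t = m λ / (2 n) = 4.00 × 461 / (2 × 2.35) = 392 nm.

0.392 μm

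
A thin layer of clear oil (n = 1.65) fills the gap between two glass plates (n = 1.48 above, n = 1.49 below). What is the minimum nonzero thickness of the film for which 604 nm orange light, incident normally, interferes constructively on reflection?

91.5 nm

Top surface (1.48 → 1.65): reflection off a higher-index medium gives a half-wave phase shift.
Bottom surface (1.65 → 1.49): reflection off a lower-index medium gives no phase shift.
Exactly one π shift → a net half-wave offset.
With one net inversion, constructive interference in reflection requires 2 n t = (m + ½) λ.
Minimum at m = 0: t = λ / (4 n) = 604 / (4 × 1.65) = 91.5 nm.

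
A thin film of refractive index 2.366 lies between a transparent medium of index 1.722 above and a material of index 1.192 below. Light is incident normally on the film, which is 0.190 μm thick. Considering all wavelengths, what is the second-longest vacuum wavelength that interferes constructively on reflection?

At the upper boundary (n = 1.722 to n = 2.366) the reflected ray undergoes a half-wave phase shift.
At the lower boundary (n = 2.366 to n = 1.192) the reflected ray undergoes no phase shift.
The two reflections differ by half a wavelength.
So the condition for constructive reflection is 2 n t = (m + ½) λ.
λ = 2 n t / (m + ½). The second-longest wavelength is m = 1: λ = 2 × 2.366 × 190 / 1.50 = 599 nm.

599 nm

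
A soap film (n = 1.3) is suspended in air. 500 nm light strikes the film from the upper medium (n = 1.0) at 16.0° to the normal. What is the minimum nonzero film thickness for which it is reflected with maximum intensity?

98.4 nm

At the upper boundary (n = 1.0 to n = 1.3) the reflected ray undergoes a half-wave phase shift.
Bottom surface (1.3 → 1.0): reflection off a lower-index medium gives no phase shift.
Exactly one π shift → a net half-wave offset.
So the condition for constructive reflection is 2 n t cos θ_r = (m + ½) λ.
Snell's law: 1.0 sin 16.0° = 1.3 sin θ_r → sin θ_r = 0.212, cos θ_r = 0.977.
Minimum at m = 0: t = λ / (4 n cos θ_r) = 500 / (4 × 1.3 × 0.977) = 98.4 nm.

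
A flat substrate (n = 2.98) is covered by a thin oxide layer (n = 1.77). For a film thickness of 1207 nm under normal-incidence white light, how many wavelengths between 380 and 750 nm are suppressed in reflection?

5

At the upper boundary (n = 1.0 to n = 1.77) the reflected ray undergoes a half-wave phase shift.
At the lower boundary (n = 1.77 to n = 2.98) the reflected ray undergoes a half-wave phase shift.
The two reflections carry the same phase change, so no net offset.
With no net inversion, destructive interference in reflection requires 2 n t = (m + ½) λ.
λ = 2 n t / (m + ½) = 4273 / (m + ½) nm.
m=5: 777 nm (IR); m=6: 657 nm (visible); m=7: 570 nm (visible); m=8: 503 nm (visible); m=9: 450 nm (visible); m=10: 407 nm (visible); m=11: 372 nm (UV).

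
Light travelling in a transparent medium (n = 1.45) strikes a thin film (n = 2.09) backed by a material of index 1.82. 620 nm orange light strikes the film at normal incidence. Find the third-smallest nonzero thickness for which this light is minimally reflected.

445 nm

Top surface (1.45 → 2.09): reflection off a higher-index medium gives a half-wave phase shift.
At the lower boundary (n = 2.09 to n = 1.82) the reflected ray undergoes no phase shift.
The two reflections differ by half a wavelength.
So the condition for destructive reflection is 2 n t = m λ.
The third-smallest nonzero thickness corresponds to m = 3: t = m λ / (2 n) = 3.00 × 620 / (2 × 2.09) = 445 nm.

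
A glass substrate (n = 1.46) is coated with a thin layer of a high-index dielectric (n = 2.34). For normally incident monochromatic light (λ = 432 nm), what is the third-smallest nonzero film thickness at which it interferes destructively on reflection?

Top surface (1.0 → 2.34): reflection off a higher-index medium gives a half-wave phase shift.
Bottom surface (2.34 → 1.46): reflection off a lower-index medium gives no phase shift.
Net: one phase inversion between the two reflected rays.
For dark reflection here: 2 n t = m λ.
The third-smallest nonzero thickness corresponds to m = 3: t = m λ / (2 n) = 3.00 × 432 / (2 × 2.34) = 277 nm.

277 nm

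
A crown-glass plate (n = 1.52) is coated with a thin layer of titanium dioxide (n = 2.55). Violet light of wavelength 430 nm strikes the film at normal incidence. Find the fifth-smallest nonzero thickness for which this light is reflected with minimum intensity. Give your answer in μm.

0.422 μm

Top surface (1.0 → 2.55): reflection off a higher-index medium gives a half-wave phase shift.
At the lower boundary (n = 2.55 to n = 1.52) the reflected ray undergoes no phase shift.
The two reflections differ by half a wavelength.
With one net inversion, destructive interference in reflection requires 2 n t = m λ.
The fifth-smallest nonzero thickness corresponds to m = 5: t = m λ / (2 n) = 5.00 × 430 / (2 × 2.55) = 422 nm.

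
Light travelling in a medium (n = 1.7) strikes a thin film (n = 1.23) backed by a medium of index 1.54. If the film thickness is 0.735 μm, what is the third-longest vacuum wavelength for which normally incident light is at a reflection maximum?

723 nm

Top surface (1.7 → 1.23): reflection off a lower-index medium gives no phase shift.
Ray reflecting at the bottom interface goes from n = 1.23 toward n = 1.54: a half-wave phase shift.
The two reflections differ by half a wavelength.
So the condition for constructive reflection is 2 n t = (m + ½) λ.
λ = 2 n t / (m + ½). The third-longest wavelength is m = 2: λ = 2 × 1.23 × 735 / 2.50 = 723 nm.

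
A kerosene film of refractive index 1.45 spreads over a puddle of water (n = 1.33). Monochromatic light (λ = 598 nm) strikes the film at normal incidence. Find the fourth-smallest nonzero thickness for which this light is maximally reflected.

722 nm

Top surface (1.0 → 1.45): reflection off a higher-index medium gives a half-wave phase shift.
At the lower boundary (n = 1.45 to n = 1.33) the reflected ray undergoes no phase shift.
Exactly one π shift → a net half-wave offset.
With one net inversion, constructive interference in reflection requires 2 n t = (m + ½) λ.
The fourth-smallest nonzero thickness corresponds to m = 3: t = (m + ½) λ / (2 n) = 3.50 × 598 / (2 × 1.45) = 722 nm.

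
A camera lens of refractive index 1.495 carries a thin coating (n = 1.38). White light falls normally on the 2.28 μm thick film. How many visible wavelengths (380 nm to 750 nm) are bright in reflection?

8

At the upper boundary (n = 1.0 to n = 1.38) the reflected ray undergoes a half-wave phase shift.
Ray reflecting at the bottom interface goes from n = 1.38 toward n = 1.495: a half-wave phase shift.
Net: no relative phase inversion (both shifts match).
For strong reflection here: 2 n t = m λ.
λ = 2 n t / m = 6293 / m nm.
m=8: 787 nm (IR); m=9: 699 nm (visible); m=10: 629 nm (visible); m=11: 572 nm (visible); m=12: 524 nm (visible); m=13: 484 nm (visible); m=14: 449 nm (visible); m=15: 420 nm (visible); m=16: 393 nm (visible); m=17: 370 nm (UV).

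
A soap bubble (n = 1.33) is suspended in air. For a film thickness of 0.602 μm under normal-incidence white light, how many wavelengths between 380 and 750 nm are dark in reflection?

2

At the upper boundary (n = 1.0 to n = 1.33) the reflected ray undergoes a half-wave phase shift.
Bottom surface (1.33 → 1.0): reflection off a lower-index medium gives no phase shift.
Net: one phase inversion between the two reflected rays.
For weak reflection here: 2 n t = m λ.
λ = 2 n t / m = 1601 / m nm.
m=2: 801 nm (IR); m=3: 534 nm (visible); m=4: 400 nm (visible); m=5: 320 nm (UV).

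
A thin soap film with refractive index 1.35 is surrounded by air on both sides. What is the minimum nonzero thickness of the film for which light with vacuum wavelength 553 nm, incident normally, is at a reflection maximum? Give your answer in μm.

0.102 μm

Top surface (1.0 → 1.35): reflection off a higher-index medium gives a half-wave phase shift.
At the lower boundary (n = 1.35 to n = 1.0) the reflected ray undergoes no phase shift.
The two reflections differ by half a wavelength.
With one net inversion, constructive interference in reflection requires 2 n t = (m + ½) λ.
Minimum at m = 0: t = λ / (4 n) = 553 / (4 × 1.35) = 102 nm.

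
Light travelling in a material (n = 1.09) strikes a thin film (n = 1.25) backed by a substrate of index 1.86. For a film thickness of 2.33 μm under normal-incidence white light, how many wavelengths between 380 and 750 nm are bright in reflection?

8

Ray reflecting at the top interface goes from n = 1.09 toward n = 1.25: a half-wave phase shift.
Bottom surface (1.25 → 1.86): reflection off a higher-index medium gives a half-wave phase shift.
Net: no relative phase inversion (both shifts match).
For bright reflection here: 2 n t = m λ.
λ = 2 n t / m = 5825 / m nm.
m=7: 832 nm (IR); m=8: 728 nm (visible); m=9: 647 nm (visible); m=10: 583 nm (visible); m=11: 530 nm (visible); m=12: 485 nm (visible); m=13: 448 nm (visible); m=14: 416 nm (visible); m=15: 388 nm (visible); m=16: 364 nm (UV).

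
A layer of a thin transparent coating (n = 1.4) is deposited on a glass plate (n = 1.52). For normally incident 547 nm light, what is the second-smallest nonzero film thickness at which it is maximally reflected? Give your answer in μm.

At the upper boundary (n = 1.0 to n = 1.4) the reflected ray undergoes a half-wave phase shift.
Ray reflecting at the bottom interface goes from n = 1.4 toward n = 1.52: a half-wave phase shift.
The two reflections carry the same phase change, so no net offset.
With no net inversion, constructive interference in reflection requires 2 n t = m λ.
The second-smallest nonzero thickness corresponds to m = 2: t = m λ / (2 n) = 2.00 × 547 / (2 × 1.4) = 391 nm.

0.391 μm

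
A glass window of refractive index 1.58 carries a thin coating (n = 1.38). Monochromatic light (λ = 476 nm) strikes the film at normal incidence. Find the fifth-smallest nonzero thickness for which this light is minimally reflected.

776 nm

Ray reflecting at the top interface goes from n = 1.0 toward n = 1.38: a half-wave phase shift.
At the lower boundary (n = 1.38 to n = 1.58) the reflected ray undergoes a half-wave phase shift.
Net: no relative phase inversion (both shifts match).
So the condition for destructive reflection is 2 n t = (m + ½) λ.
The fifth-smallest nonzero thickness corresponds to m = 4: t = (m + ½) λ / (2 n) = 4.50 × 476 / (2 × 1.38) = 776 nm.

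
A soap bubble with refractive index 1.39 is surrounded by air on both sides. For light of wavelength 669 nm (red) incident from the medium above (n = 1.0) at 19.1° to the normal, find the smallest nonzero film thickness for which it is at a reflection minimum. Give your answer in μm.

0.248 μm

Top surface (1.0 → 1.39): reflection off a higher-index medium gives a half-wave phase shift.
Bottom surface (1.39 → 1.0): reflection off a lower-index medium gives no phase shift.
The two reflections differ by half a wavelength.
With one net inversion, destructive interference in reflection requires 2 n t cos θ_r = m λ.
Snell's law: 1.0 sin 19.1° = 1.39 sin θ_r → sin θ_r = 0.235, cos θ_r = 0.972.
Minimum nonzero at m = 1: t = λ / (2 n cos θ_r) = 669 / (2 × 1.39 × 0.972) = 248 nm.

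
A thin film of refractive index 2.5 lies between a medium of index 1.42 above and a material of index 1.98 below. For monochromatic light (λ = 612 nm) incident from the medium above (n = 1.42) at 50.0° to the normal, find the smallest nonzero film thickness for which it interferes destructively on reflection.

136 nm

Ray reflecting at the top interface goes from n = 1.42 toward n = 2.5: a half-wave phase shift.
At the lower boundary (n = 2.5 to n = 1.98) the reflected ray undergoes no phase shift.
The two reflections differ by half a wavelength.
With one net inversion, destructive interference in reflection requires 2 n t cos θ_r = m λ.
Snell's law: 1.42 sin 50.0° = 2.5 sin θ_r → sin θ_r = 0.435, cos θ_r = 0.900.
Minimum nonzero at m = 1: t = λ / (2 n cos θ_r) = 612 / (2 × 2.5 × 0.900) = 136 nm.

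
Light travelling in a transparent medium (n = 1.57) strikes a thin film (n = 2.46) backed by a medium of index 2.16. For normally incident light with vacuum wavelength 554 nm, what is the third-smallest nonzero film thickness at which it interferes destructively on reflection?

338 nm

Top surface (1.57 → 2.46): reflection off a higher-index medium gives a half-wave phase shift.
Bottom surface (2.46 → 2.16): reflection off a lower-index medium gives no phase shift.
Net: one phase inversion between the two reflected rays.
With one net inversion, destructive interference in reflection requires 2 n t = m λ.
The third-smallest nonzero thickness corresponds to m = 3: t = m λ / (2 n) = 3.00 × 554 / (2 × 2.46) = 338 nm.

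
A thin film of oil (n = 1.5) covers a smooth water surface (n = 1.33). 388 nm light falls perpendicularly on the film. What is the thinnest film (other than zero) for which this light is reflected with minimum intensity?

129 nm

At the upper boundary (n = 1.0 to n = 1.5) the reflected ray undergoes a half-wave phase shift.
Bottom surface (1.5 → 1.33): reflection off a lower-index medium gives no phase shift.
Net: one phase inversion between the two reflected rays.
For weak reflection here: 2 n t = m λ.
Minimum nonzero at m = 1: t = λ / (2 n) = 388 / (2 × 1.5) = 129 nm.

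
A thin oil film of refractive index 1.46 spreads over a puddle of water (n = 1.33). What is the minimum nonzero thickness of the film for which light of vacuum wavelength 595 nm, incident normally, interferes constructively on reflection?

102 nm

Ray reflecting at the top interface goes from n = 1.0 toward n = 1.46: a half-wave phase shift.
Bottom surface (1.46 → 1.33): reflection off a lower-index medium gives no phase shift.
Exactly one π shift → a net half-wave offset.
For bright reflection here: 2 n t = (m + ½) λ.
Minimum at m = 0: t = λ / (4 n) = 595 / (4 × 1.46) = 102 nm.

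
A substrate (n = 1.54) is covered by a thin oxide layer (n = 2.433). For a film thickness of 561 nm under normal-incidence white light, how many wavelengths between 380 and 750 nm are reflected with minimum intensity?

4

At the upper boundary (n = 1.0 to n = 2.433) the reflected ray undergoes a half-wave phase shift.
Ray reflecting at the bottom interface goes from n = 2.433 toward n = 1.54: no phase shift.
Exactly one π shift → a net half-wave offset.
For weak reflection here: 2 n t = m λ.
λ = 2 n t / m = 2730 / m nm.
m=3: 910 nm (IR); m=4: 682 nm (visible); m=5: 546 nm (visible); m=6: 455 nm (visible); m=7: 390 nm (visible); m=8: 341 nm (UV).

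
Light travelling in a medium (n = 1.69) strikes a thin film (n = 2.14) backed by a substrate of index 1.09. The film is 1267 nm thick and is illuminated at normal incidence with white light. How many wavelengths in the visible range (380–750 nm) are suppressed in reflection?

7

Top surface (1.69 → 2.14): reflection off a higher-index medium gives a half-wave phase shift.
At the lower boundary (n = 2.14 to n = 1.09) the reflected ray undergoes no phase shift.
The two reflections differ by half a wavelength.
With one net inversion, destructive interference in reflection requires 2 n t = m λ.
λ = 2 n t / m = 5423 / m nm.
m=7: 775 nm (IR); m=8: 678 nm (visible); m=9: 603 nm (visible); m=10: 542 nm (visible); m=11: 493 nm (visible); m=12: 452 nm (visible); m=13: 417 nm (visible); m=14: 387 nm (visible); m=15: 362 nm (UV).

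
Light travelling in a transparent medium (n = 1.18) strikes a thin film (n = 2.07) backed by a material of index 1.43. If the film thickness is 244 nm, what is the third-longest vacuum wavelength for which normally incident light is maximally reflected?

404 nm

At the upper boundary (n = 1.18 to n = 2.07) the reflected ray undergoes a half-wave phase shift.
At the lower boundary (n = 2.07 to n = 1.43) the reflected ray undergoes no phase shift.
The two reflections differ by half a wavelength.
So the condition for constructive reflection is 2 n t = (m + ½) λ.
λ = 2 n t / (m + ½). The third-longest wavelength is m = 2: λ = 2 × 2.07 × 244 / 2.50 = 404 nm.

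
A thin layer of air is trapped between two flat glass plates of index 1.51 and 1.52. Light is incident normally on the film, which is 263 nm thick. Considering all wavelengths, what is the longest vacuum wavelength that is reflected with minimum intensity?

526 nm

At the upper boundary (n = 1.51 to n = 1.0) the reflected ray undergoes no phase shift.
Bottom surface (1.0 → 1.52): reflection off a higher-index medium gives a half-wave phase shift.
The two reflections differ by half a wavelength.
So the condition for destructive reflection is 2 n t = m λ.
λ = 2 n t / m. The longest wavelength is m = 1: λ = 2 × 1.0 × 263 / 1.00 = 526 nm.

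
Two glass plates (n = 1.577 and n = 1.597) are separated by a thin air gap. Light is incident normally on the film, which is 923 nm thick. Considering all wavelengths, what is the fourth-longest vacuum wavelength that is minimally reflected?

462 nm

Ray reflecting at the top interface goes from n = 1.577 toward n = 1.0: no phase shift.
At the lower boundary (n = 1.0 to n = 1.597) the reflected ray undergoes a half-wave phase shift.
Net: one phase inversion between the two reflected rays.
For weak reflection here: 2 n t = m λ.
λ = 2 n t / m. The fourth-longest wavelength is m = 4: λ = 2 × 1.0 × 923 / 4.00 = 462 nm.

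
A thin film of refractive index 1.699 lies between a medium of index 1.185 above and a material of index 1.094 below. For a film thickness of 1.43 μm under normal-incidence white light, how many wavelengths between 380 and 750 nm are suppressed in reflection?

At the upper boundary (n = 1.185 to n = 1.699) the reflected ray undergoes a half-wave phase shift.
Ray reflecting at the bottom interface goes from n = 1.699 toward n = 1.094: no phase shift.
Net: one phase inversion between the two reflected rays.
So the condition for destructive reflection is 2 n t = m λ.
λ = 2 n t / m = 4859 / m nm.
m=6: 810 nm (IR); m=7: 694 nm (visible); m=8: 607 nm (visible); m=9: 540 nm (visible); m=10: 486 nm (visible); m=11: 442 nm (visible); m=12: 405 nm (visible); m=13: 374 nm (UV).

6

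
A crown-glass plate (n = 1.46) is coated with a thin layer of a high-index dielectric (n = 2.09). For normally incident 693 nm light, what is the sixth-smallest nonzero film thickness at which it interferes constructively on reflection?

912 nm

Ray reflecting at the top interface goes from n = 1.0 toward n = 2.09: a half-wave phase shift.
Bottom surface (2.09 → 1.46): reflection off a lower-index medium gives no phase shift.
Net: one phase inversion between the two reflected rays.
With one net inversion, constructive interference in reflection requires 2 n t = (m + ½) λ.
The sixth-smallest nonzero thickness corresponds to m = 5: t = (m + ½) λ / (2 n) = 5.50 × 693 / (2 × 2.09) = 912 nm.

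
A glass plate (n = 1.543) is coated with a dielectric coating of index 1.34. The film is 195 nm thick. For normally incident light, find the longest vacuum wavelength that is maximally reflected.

At the upper boundary (n = 1.0 to n = 1.34) the reflected ray undergoes a half-wave phase shift.
At the lower boundary (n = 1.34 to n = 1.543) the reflected ray undergoes a half-wave phase shift.
The two reflections carry the same phase change, so no net offset.
With no net inversion, constructive interference in reflection requires 2 n t = m λ.
λ = 2 n t / m. The longest wavelength is m = 1: λ = 2 × 1.34 × 195 / 1.00 = 523 nm.

523 nm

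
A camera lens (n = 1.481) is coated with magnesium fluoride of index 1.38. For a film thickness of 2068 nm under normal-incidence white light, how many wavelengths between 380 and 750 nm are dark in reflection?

At the upper boundary (n = 1.0 to n = 1.38) the reflected ray undergoes a half-wave phase shift.
Bottom surface (1.38 → 1.481): reflection off a higher-index medium gives a half-wave phase shift.
The two reflections carry the same phase change, so no net offset.
For weak reflection here: 2 n t = (m + ½) λ.
λ = 2 n t / (m + ½) = 5708 / (m + ½) nm.
m=7: 761 nm (IR); m=8: 671 nm (visible); m=9: 601 nm (visible); m=10: 544 nm (visible); m=11: 496 nm (visible); m=12: 457 nm (visible); m=13: 423 nm (visible); m=14: 394 nm (visible); m=15: 368 nm (UV).

7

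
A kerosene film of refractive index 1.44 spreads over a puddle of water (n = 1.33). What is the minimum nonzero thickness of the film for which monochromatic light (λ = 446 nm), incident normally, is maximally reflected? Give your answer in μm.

Ray reflecting at the top interface goes from n = 1.0 toward n = 1.44: a half-wave phase shift.
Ray reflecting at the bottom interface goes from n = 1.44 toward n = 1.33: no phase shift.
Exactly one π shift → a net half-wave offset.
So the condition for constructive reflection is 2 n t = (m + ½) λ.
Minimum at m = 0: t = λ / (4 n) = 446 / (4 × 1.44) = 77.4 nm.

0.0774 μm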